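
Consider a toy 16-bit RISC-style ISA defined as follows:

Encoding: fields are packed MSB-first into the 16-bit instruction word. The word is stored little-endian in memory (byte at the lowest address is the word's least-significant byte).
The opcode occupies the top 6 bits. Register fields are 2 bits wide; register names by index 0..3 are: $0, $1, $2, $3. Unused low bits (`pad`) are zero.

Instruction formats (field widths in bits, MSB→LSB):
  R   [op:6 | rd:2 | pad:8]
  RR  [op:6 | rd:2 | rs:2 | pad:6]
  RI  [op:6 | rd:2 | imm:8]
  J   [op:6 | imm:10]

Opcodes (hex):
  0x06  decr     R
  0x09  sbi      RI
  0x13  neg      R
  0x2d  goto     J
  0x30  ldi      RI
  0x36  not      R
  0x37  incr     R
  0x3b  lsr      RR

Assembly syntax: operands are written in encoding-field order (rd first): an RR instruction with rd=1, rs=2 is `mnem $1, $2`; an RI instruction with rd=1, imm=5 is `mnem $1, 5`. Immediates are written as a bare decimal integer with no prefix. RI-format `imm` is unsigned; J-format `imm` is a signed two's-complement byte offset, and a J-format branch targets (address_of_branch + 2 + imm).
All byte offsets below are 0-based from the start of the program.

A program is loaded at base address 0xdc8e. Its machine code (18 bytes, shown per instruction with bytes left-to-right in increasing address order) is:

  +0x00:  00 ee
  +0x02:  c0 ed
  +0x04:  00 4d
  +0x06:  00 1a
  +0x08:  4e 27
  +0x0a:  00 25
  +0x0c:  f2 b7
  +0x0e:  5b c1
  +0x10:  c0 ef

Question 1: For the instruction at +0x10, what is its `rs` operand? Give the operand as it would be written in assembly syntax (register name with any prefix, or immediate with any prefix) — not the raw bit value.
off 0x10: read c0 ef as little → 0xefc0
  opcode bits[15:10]=0x3b: lsr/RR
  rd: (w>>8)&0x3=0x3 → $3
  rs: (w>>6)&0x3=0x3 → $3

$3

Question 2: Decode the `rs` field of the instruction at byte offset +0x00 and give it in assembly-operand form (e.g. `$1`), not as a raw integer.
$0

off 0x00: read 00 ee as little → 0xee00
  opcode bits[15:10]=0x3b: lsr/RR
  [9:8] rd=2 = $2
  [7:6] rs=0 = $0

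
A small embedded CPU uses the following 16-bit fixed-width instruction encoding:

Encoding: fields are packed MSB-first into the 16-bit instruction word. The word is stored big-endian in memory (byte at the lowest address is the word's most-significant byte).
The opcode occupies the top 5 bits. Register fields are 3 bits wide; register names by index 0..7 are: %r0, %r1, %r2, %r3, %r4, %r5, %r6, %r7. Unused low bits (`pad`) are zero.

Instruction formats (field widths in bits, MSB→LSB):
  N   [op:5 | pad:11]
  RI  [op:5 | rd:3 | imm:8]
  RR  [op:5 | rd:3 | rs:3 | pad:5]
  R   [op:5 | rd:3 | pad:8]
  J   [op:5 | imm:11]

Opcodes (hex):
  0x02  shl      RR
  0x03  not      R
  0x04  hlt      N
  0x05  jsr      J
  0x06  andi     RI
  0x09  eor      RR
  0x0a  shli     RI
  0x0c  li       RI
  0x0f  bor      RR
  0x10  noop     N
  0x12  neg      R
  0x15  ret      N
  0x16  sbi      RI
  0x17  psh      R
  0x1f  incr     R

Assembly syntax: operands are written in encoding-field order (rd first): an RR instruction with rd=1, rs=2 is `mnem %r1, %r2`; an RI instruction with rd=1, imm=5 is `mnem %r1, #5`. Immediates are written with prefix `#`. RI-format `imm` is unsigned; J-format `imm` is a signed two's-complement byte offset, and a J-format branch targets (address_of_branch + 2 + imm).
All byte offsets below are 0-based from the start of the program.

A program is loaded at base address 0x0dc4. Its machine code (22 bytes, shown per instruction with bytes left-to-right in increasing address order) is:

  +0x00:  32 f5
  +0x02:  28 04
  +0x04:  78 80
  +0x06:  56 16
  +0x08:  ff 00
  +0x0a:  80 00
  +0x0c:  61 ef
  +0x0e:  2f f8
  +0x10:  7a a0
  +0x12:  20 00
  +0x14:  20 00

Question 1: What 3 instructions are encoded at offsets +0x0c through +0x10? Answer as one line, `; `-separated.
li %r1, #239; jsr #-8; bor %r2, %r5

off 0x0c: read 61 ef as big → 0x61ef
  op=0x61ef>>11=0xc ⇒ li (RI)
  [10:8] rd=1 = %r1
  [7:0] imm=239 = #239
off 0x0e: read 2f f8 as big → 0x2ff8
  op=0x2ff8>>11=0x5 ⇒ jsr (J)
  [10:0] imm=2040 (s11→-8) = #-8
off 0x10: read 7a a0 as big → 0x7aa0
  op=0x7aa0>>11=0xf ⇒ bor (RR)
  [10:8] rd=2 = %r2
  [7:5] rs=5 = %r5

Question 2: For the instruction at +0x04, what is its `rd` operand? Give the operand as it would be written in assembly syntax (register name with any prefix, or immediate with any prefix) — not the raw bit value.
[04] 78 80 → 0x7880
  opcode bits[15:11]=0xf: bor/RR
  rd: (w>>8)&0x7=0x0 → %r0
  rs: (w>>5)&0x7=0x4 → %r4

%r0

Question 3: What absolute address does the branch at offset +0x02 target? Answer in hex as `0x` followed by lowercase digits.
off 0x02: read 28 04 as big → 0x2804
  op=0x2804>>11=0x5 ⇒ jsr (J)
  [10:0] imm=4 = #4
  target = base 0x0dc4 + off 0x02 + 2 + imm 4 = 0x0dcc

0x0dcc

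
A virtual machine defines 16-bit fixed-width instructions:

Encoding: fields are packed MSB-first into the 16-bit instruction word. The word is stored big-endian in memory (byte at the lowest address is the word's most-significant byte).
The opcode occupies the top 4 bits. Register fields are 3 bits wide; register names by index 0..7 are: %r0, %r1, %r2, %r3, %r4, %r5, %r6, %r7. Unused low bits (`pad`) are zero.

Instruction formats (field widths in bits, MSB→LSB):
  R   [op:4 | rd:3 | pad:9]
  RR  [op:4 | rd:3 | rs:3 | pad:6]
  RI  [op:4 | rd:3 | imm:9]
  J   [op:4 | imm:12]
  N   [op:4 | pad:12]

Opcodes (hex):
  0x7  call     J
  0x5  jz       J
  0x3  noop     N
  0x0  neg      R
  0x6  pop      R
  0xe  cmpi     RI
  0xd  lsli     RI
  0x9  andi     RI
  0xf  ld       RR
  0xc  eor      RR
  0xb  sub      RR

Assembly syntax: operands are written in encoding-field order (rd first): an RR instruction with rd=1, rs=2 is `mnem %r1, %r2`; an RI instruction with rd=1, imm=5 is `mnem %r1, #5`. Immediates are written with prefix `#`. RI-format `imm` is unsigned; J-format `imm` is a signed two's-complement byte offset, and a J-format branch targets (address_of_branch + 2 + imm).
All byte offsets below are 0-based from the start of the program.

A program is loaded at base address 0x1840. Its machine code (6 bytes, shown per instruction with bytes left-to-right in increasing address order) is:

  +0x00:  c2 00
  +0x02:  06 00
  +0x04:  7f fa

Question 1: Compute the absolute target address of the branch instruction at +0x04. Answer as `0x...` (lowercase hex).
0x1840

off 0x04: read 7f fa as big → 0x7ffa
  top 4b → 0x7 → call [J]
  imm@[11:0]=0xffa (s12→-6) ⇒ #-6
  target = base 0x1840 + off 0x04 + 2 + imm -6 = 0x1840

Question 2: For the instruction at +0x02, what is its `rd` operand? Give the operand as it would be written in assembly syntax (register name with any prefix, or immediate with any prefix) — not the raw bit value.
+0x02: 06 00 ⇒ word 0x0600 (big)
  op=0x0600>>12=0x0 ⇒ neg (R)
  rd@[11:9]=0x3 ⇒ %r3

%r3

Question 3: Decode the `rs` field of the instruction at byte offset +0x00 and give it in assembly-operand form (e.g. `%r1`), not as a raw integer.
@+00  big-endian(c2 00) = 0xc200
  opcode bits[15:12]=0xc: eor/RR
  rd@[11:9]=0x1 ⇒ %r1
  rs@[8:6]=0x0 ⇒ %r0

%r0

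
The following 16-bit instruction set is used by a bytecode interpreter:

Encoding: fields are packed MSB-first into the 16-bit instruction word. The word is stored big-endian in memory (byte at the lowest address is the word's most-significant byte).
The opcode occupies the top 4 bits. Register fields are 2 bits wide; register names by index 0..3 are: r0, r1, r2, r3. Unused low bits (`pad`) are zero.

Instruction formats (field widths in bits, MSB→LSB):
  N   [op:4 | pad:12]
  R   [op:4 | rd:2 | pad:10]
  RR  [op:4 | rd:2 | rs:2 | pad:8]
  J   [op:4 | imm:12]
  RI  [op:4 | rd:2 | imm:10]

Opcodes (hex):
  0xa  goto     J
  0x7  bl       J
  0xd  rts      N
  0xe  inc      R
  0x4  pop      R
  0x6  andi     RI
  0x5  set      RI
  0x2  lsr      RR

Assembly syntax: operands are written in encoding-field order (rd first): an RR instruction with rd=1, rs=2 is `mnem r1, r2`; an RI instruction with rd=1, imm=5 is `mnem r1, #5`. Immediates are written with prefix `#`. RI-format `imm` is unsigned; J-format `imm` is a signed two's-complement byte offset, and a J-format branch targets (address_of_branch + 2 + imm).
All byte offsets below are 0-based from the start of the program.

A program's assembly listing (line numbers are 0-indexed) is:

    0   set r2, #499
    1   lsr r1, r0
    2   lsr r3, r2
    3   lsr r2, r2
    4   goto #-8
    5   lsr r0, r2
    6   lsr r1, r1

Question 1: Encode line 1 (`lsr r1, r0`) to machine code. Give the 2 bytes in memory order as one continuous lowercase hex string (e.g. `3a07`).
1. lsr fields op=0x2:4|rd=1:2|rs=0:2|pad=0:8 → word 2400h → 24 00

2400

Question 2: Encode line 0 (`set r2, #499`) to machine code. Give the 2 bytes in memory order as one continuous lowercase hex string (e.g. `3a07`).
59f3

L0: set op=0x5:4|rd=2:2|imm=499:10 ⇒ 0x59f3 ⇒ big 59 f3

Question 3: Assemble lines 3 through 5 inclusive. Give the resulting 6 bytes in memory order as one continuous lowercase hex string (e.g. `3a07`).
2a00aff82200

line 3 (lsr): pack op=0x2:4|rd=2:2|rs=2:2|pad=0:8 = 0x2a00; big→ 2a 00
line 4 (goto): pack op=0xa:4|imm=-8:12 = 0xaff8; big→ af f8
line 5 (lsr): pack op=0x2:4|rd=0:2|rs=2:2|pad=0:8 = 0x2200; big→ 22 00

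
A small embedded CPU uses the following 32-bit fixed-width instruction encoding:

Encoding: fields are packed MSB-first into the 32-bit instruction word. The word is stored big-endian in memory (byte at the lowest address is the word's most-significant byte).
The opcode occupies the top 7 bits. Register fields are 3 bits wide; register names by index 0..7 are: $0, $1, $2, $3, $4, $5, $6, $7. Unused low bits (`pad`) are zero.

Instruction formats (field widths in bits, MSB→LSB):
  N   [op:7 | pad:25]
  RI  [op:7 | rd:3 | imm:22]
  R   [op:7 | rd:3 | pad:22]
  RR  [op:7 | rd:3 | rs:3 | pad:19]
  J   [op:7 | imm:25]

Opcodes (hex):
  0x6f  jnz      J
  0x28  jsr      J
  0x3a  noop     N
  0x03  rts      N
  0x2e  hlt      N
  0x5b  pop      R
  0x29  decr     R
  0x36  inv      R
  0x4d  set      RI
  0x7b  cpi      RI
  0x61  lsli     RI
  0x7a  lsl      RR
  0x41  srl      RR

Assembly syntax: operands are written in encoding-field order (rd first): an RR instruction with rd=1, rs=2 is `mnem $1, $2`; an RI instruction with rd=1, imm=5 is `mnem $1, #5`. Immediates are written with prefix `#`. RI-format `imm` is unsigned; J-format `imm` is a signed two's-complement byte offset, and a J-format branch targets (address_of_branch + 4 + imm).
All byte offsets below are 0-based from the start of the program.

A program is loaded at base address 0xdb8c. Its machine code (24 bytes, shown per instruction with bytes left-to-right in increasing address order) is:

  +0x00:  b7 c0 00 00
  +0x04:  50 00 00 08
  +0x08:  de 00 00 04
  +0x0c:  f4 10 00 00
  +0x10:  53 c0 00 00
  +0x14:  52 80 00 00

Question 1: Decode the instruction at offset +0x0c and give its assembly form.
off 0x0c: read f4 10 00 00 as big → 0xf4100000
  top 7b → 0x7a → lsl [RR]
  [24:22] rd=0 = $0
  [21:19] rs=2 = $2

lsl $0, $2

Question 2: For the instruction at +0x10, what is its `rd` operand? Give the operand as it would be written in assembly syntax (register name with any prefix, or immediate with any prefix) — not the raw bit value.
off 0x10: read 53 c0 00 00 as big → 0x53c00000
  op=0x53c00000>>25=0x29 ⇒ decr (R)
  rd: (w>>22)&0x7=0x7 → $7

$7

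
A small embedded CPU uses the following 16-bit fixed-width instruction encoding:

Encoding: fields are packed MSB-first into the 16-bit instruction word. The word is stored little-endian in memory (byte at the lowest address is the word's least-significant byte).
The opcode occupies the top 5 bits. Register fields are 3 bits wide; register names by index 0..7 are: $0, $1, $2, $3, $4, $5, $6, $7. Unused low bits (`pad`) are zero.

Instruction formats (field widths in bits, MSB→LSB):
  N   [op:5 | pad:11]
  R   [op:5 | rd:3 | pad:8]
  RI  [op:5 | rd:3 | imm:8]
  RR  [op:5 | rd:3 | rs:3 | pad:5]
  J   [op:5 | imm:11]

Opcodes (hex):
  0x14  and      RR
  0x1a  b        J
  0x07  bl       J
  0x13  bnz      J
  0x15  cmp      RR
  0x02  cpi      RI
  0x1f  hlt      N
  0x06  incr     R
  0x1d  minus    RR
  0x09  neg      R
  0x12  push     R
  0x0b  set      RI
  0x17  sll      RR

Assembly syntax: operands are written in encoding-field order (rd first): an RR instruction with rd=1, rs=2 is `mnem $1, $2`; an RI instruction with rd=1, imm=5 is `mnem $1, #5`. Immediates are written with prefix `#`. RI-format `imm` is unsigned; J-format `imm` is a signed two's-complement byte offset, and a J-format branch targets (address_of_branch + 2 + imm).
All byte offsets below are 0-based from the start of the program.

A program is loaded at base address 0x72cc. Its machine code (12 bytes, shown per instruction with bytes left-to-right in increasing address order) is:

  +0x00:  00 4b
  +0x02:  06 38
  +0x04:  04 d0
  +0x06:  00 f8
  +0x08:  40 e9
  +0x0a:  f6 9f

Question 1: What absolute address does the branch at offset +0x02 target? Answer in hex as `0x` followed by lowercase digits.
[02] 06 38 → 0x3806
  op=0x3806>>11=0x7 ⇒ bl (J)
  imm@[10:0]=0x6 ⇒ #6
  target = base 0x72cc + off 0x02 + 2 + imm 6 = 0x72d6

0x72d6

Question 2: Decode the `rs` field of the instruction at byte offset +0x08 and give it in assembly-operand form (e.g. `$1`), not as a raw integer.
@+08  little-endian(40 e9) = 0xe940
  op=0xe940>>11=0x1d ⇒ minus (RR)
  [10:8] rd=1 = $1
  [7:5] rs=2 = $2

$2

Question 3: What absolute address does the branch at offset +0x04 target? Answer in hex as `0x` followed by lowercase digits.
0x72d6

[04] 04 d0 → 0xd004
  top 5b → 0x1a → b [J]
  [10:0] imm=4 = #4
  target = base 0x72cc + off 0x04 + 2 + imm 4 = 0x72d6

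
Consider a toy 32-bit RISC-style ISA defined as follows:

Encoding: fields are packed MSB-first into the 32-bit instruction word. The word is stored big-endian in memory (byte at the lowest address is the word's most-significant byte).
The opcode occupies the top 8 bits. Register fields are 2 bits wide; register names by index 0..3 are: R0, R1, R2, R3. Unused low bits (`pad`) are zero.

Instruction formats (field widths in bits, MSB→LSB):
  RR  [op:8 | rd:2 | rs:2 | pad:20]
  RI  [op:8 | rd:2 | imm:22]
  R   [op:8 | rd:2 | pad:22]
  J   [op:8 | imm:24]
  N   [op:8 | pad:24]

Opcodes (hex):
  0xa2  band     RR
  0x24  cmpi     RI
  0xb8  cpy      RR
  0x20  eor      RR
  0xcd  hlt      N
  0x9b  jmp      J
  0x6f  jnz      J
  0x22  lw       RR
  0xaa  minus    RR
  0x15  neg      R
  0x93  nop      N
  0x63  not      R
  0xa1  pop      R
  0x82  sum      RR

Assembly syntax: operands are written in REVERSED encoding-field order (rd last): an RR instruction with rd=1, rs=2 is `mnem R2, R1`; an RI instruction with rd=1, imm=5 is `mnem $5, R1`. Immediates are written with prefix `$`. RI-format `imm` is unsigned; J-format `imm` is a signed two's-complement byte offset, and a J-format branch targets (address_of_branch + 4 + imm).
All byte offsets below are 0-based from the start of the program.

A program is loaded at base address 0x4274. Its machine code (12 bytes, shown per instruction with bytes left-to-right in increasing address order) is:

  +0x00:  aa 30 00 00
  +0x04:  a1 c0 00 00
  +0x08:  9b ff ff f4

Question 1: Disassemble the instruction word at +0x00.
@+00  big-endian(aa 30 00 00) = 0xaa300000
  op=0xaa300000>>24=0xaa ⇒ minus (RR)
  rd@[23:22]=0x0 ⇒ R0
  rs@[21:20]=0x3 ⇒ R3

minus R3, R0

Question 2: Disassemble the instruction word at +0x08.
[08] 9b ff ff f4 → 0x9bfffff4
  op=0x9bfffff4>>24=0x9b ⇒ jmp (J)
  [23:0] imm=16777204 (s24→-12) = $-12

jmp $-12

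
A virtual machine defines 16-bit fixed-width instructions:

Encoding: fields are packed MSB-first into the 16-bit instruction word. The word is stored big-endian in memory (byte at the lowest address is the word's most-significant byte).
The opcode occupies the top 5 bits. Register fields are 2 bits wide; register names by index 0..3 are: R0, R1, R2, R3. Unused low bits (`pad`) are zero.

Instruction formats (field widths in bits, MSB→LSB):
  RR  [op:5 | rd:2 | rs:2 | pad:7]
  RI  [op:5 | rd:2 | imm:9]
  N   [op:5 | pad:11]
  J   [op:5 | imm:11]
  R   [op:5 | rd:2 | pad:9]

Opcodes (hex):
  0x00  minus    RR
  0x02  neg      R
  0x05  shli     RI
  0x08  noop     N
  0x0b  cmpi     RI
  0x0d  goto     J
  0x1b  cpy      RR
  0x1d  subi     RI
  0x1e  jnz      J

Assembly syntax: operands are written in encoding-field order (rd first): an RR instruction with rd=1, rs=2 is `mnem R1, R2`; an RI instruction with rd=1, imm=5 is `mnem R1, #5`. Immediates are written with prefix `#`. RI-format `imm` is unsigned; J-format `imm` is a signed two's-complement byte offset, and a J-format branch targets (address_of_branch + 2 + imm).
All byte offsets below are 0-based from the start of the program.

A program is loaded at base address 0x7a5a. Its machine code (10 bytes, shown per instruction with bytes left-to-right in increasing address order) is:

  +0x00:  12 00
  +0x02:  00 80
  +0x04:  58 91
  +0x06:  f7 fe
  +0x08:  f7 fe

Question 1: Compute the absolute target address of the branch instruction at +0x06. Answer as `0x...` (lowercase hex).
0x7a60

@+06  big-endian(f7 fe) = 0xf7fe
  op=0xf7fe>>11=0x1e ⇒ jnz (J)
  imm: (w>>0)&0x7ff=0x7fe (s11→-2) → #-2
  target = base 0x7a5a + off 0x06 + 2 + imm -2 = 0x7a60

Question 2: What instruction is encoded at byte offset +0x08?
off 0x08: read f7 fe as big → 0xf7fe
  opcode bits[15:11]=0x1e: jnz/J
  imm@[10:0]=0x7fe (s11→-2) ⇒ #-2

jnz #-2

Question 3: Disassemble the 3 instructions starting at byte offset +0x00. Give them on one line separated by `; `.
neg R1; minus R0, R1; cmpi R0, #145

+0x00: 12 00 ⇒ word 0x1200 (big)
  top 5b → 0x2 → neg [R]
  rd: (w>>9)&0x3=0x1 → R1
+0x02: 00 80 ⇒ word 0x0080 (big)
  top 5b → 0x0 → minus [RR]
  rd: (w>>9)&0x3=0x0 → R0
  rs: (w>>7)&0x3=0x1 → R1
+0x04: 58 91 ⇒ word 0x5891 (big)
  top 5b → 0xb → cmpi [RI]
  rd: (w>>9)&0x3=0x0 → R0
  imm: (w>>0)&0x1ff=0x91 → #145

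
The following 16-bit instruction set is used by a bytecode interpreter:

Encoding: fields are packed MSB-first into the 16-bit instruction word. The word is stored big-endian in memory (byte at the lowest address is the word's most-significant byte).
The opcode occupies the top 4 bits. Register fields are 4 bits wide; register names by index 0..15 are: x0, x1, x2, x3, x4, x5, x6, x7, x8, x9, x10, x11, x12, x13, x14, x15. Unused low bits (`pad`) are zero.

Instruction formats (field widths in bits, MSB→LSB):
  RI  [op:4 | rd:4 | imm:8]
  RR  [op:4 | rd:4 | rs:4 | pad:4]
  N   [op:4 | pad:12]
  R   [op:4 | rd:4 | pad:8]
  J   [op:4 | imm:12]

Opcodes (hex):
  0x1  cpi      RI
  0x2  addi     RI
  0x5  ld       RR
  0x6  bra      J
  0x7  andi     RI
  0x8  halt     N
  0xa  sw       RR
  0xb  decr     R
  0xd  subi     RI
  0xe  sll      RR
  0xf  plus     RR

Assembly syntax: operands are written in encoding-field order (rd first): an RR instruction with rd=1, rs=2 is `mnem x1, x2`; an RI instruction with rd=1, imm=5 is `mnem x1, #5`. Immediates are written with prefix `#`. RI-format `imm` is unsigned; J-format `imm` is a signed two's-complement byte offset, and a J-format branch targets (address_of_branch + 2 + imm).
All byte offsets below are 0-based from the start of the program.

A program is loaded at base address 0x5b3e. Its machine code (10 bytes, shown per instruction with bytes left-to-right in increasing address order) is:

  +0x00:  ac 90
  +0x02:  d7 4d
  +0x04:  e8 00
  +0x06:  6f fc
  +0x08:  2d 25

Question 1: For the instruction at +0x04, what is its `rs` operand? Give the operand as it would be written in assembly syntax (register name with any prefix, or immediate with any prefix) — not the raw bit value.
@+04  big-endian(e8 00) = 0xe800
  op=0xe800>>12=0xe ⇒ sll (RR)
  [11:8] rd=8 = x8
  [7:4] rs=0 = x0

x0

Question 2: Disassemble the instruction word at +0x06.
bra #-4

+0x06: 6f fc ⇒ word 0x6ffc (big)
  opcode bits[15:12]=0x6: bra/J
  [11:0] imm=4092 (s12→-4) = #-4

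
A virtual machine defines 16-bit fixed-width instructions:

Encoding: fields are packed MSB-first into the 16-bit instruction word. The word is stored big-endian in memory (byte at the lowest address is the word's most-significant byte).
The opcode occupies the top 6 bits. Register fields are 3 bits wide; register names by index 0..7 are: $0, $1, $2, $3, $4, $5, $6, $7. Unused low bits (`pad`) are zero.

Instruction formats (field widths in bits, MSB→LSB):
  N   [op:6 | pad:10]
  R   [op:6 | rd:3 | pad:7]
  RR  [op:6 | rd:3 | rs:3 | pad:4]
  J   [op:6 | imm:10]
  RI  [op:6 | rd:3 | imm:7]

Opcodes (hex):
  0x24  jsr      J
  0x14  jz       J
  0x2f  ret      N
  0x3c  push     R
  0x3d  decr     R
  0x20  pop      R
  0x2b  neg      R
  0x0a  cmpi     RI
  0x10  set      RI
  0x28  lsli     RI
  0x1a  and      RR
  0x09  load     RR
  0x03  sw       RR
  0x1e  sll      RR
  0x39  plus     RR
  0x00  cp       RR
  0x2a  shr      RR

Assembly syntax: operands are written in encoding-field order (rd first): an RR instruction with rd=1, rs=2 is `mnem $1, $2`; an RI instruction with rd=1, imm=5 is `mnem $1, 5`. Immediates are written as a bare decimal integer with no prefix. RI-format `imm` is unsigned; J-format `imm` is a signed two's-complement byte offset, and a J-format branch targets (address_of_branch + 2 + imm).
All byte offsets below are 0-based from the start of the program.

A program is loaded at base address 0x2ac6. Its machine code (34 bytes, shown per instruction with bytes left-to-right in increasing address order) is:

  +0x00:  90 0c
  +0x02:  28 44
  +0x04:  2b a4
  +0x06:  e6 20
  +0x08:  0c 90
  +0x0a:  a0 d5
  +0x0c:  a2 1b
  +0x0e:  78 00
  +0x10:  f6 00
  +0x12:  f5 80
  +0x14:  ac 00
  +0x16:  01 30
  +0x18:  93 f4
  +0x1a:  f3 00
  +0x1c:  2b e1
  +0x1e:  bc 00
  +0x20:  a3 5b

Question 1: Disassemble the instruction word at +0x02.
cmpi $0, 68

off 0x02: read 28 44 as big → 0x2844
  top 6b → 0xa → cmpi [RI]
  [9:7] rd=0 = $0
  [6:0] imm=68 = 68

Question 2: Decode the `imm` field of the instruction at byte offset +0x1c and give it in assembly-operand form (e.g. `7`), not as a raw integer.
97

off 0x1c: read 2b e1 as big → 0x2be1
  op=0x2be1>>10=0xa ⇒ cmpi (RI)
  rd@[9:7]=0x7 ⇒ $7
  imm@[6:0]=0x61 ⇒ 97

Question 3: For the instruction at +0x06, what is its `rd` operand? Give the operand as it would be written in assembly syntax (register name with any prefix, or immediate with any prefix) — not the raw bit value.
off 0x06: read e6 20 as big → 0xe620
  op=0xe620>>10=0x39 ⇒ plus (RR)
  rd: (w>>7)&0x7=0x4 → $4
  rs: (w>>4)&0x7=0x2 → $2

$4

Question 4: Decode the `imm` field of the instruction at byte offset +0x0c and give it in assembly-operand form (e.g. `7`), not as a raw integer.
27

+0x0c: a2 1b ⇒ word 0xa21b (big)
  op=0xa21b>>10=0x28 ⇒ lsli (RI)
  rd@[9:7]=0x4 ⇒ $4
  imm@[6:0]=0x1b ⇒ 27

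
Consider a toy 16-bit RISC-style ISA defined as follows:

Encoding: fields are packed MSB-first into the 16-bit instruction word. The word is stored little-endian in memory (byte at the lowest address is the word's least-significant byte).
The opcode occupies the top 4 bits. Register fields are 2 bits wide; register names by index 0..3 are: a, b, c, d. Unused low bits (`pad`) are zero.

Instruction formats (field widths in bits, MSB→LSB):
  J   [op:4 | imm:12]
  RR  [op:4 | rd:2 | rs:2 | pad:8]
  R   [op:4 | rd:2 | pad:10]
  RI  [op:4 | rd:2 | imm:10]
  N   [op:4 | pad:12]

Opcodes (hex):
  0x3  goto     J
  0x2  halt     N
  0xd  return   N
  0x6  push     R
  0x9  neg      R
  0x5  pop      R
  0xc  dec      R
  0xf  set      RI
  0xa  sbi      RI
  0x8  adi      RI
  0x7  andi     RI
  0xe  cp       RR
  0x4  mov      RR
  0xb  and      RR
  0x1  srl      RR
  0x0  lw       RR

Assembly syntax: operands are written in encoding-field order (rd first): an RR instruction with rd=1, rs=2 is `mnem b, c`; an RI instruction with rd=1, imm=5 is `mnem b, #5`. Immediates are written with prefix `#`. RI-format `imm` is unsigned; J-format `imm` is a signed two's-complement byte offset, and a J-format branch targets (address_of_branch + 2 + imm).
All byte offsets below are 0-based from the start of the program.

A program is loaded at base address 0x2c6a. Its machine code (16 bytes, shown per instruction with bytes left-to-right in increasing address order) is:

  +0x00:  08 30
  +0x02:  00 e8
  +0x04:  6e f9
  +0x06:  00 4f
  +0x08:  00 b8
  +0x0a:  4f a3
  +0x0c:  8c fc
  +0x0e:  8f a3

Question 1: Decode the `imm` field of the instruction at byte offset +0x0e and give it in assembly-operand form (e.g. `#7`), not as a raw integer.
off 0x0e: read 8f a3 as little → 0xa38f
  opcode bits[15:12]=0xa: sbi/RI
  rd: (w>>10)&0x3=0x0 → a
  imm: (w>>0)&0x3ff=0x38f → #911

#911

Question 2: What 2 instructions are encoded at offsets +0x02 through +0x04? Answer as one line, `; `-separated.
cp c, a; set c, #366

[02] 00 e8 → 0xe800
  opcode bits[15:12]=0xe: cp/RR
  rd@[11:10]=0x2 ⇒ c
  rs@[9:8]=0x0 ⇒ a
[04] 6e f9 → 0xf96e
  opcode bits[15:12]=0xf: set/RI
  rd@[11:10]=0x2 ⇒ c
  imm@[9:0]=0x16e ⇒ #366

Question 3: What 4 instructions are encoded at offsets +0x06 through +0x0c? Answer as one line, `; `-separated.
mov d, d; and c, a; sbi a, #847; set d, #140

@+06  little-endian(00 4f) = 0x4f00
  top 4b → 0x4 → mov [RR]
  rd@[11:10]=0x3 ⇒ d
  rs@[9:8]=0x3 ⇒ d
@+08  little-endian(00 b8) = 0xb800
  top 4b → 0xb → and [RR]
  rd@[11:10]=0x2 ⇒ c
  rs@[9:8]=0x0 ⇒ a
@+0a  little-endian(4f a3) = 0xa34f
  top 4b → 0xa → sbi [RI]
  rd@[11:10]=0x0 ⇒ a
  imm@[9:0]=0x34f ⇒ #847
@+0c  little-endian(8c fc) = 0xfc8c
  top 4b → 0xf → set [RI]
  rd@[11:10]=0x3 ⇒ d
  imm@[9:0]=0x8c ⇒ #140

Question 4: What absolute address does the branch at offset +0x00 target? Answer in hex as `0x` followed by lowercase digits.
off 0x00: read 08 30 as little → 0x3008
  opcode bits[15:12]=0x3: goto/J
  imm: (w>>0)&0xfff=0x8 → #8
  target = base 0x2c6a + off 0x00 + 2 + imm 8 = 0x2c74

0x2c74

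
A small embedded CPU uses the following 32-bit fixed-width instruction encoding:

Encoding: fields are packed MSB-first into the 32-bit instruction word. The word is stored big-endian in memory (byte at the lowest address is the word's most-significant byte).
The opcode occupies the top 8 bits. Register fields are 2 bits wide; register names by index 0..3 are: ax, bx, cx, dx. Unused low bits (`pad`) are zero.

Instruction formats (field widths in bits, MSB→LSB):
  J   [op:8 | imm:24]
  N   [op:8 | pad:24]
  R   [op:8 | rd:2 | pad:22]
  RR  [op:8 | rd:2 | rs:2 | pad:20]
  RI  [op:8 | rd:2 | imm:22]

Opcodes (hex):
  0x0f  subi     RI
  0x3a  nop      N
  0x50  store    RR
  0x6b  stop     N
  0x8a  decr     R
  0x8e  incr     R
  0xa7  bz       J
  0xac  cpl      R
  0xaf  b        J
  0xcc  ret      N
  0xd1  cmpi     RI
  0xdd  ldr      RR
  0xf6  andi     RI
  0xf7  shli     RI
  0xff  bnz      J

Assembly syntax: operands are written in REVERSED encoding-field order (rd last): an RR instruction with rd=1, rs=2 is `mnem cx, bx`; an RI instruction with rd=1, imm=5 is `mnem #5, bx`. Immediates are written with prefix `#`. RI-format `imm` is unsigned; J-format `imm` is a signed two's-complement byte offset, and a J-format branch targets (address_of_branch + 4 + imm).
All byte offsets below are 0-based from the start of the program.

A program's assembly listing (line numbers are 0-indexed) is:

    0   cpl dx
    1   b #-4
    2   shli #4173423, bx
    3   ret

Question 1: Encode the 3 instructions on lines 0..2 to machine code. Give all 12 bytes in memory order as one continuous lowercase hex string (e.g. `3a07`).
acc00000affffffcf77fae6f

line 0 (cpl): pack op=0xac:8|rd=3:2|pad=0:22 = 0xacc00000; big→ ac c0 00 00
line 1 (b): pack op=0xaf:8|imm=-4:24 = 0xaffffffc; big→ af ff ff fc
line 2 (shli): pack op=0xf7:8|rd=1:2|imm=4173423:22 = 0xf77fae6f; big→ f7 7f ae 6f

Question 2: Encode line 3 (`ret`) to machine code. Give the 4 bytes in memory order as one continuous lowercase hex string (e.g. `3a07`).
cc000000

line 3 (ret): pack op=0xcc:8|pad=0:24 = 0xcc000000; big→ cc 00 00 00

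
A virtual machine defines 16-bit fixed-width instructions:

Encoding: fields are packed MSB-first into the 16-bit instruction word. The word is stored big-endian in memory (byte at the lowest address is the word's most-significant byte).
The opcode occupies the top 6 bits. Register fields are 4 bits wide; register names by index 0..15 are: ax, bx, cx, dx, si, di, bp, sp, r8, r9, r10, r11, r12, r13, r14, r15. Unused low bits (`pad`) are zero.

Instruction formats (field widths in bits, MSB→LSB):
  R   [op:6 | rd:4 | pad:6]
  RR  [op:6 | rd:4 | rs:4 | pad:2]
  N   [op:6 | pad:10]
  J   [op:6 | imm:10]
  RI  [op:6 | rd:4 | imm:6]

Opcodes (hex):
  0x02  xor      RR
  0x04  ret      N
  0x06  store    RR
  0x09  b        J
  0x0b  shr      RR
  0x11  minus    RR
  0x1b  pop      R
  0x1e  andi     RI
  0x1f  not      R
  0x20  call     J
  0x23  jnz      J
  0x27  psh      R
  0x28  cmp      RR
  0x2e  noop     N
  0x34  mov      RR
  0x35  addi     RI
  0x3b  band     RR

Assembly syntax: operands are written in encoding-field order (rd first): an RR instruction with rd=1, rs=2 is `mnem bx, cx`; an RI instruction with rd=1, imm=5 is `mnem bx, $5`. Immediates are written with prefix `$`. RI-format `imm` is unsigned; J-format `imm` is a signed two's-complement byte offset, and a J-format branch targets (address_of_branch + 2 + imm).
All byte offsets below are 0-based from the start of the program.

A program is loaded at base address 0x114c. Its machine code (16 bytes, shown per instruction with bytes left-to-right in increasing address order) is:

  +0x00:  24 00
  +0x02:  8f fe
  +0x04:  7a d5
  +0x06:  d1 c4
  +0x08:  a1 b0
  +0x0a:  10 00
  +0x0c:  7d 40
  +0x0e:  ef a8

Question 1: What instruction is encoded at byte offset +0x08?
cmp bp, r12

+0x08: a1 b0 ⇒ word 0xa1b0 (big)
  opcode bits[15:10]=0x28: cmp/RR
  rd@[9:6]=0x6 ⇒ bp
  rs@[5:2]=0xc ⇒ r12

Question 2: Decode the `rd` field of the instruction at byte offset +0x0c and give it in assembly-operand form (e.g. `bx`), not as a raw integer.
[0c] 7d 40 → 0x7d40
  opcode bits[15:10]=0x1f: not/R
  rd: (w>>6)&0xf=0x5 → di

di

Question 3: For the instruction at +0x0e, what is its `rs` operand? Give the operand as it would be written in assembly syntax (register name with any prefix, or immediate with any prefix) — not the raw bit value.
r10

+0x0e: ef a8 ⇒ word 0xefa8 (big)
  op=0xefa8>>10=0x3b ⇒ band (RR)
  [9:6] rd=14 = r14
  [5:2] rs=10 = r10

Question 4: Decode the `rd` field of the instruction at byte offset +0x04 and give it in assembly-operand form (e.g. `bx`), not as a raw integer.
@+04  big-endian(7a d5) = 0x7ad5
  opcode bits[15:10]=0x1e: andi/RI
  rd@[9:6]=0xb ⇒ r11
  imm@[5:0]=0x15 ⇒ $21

r11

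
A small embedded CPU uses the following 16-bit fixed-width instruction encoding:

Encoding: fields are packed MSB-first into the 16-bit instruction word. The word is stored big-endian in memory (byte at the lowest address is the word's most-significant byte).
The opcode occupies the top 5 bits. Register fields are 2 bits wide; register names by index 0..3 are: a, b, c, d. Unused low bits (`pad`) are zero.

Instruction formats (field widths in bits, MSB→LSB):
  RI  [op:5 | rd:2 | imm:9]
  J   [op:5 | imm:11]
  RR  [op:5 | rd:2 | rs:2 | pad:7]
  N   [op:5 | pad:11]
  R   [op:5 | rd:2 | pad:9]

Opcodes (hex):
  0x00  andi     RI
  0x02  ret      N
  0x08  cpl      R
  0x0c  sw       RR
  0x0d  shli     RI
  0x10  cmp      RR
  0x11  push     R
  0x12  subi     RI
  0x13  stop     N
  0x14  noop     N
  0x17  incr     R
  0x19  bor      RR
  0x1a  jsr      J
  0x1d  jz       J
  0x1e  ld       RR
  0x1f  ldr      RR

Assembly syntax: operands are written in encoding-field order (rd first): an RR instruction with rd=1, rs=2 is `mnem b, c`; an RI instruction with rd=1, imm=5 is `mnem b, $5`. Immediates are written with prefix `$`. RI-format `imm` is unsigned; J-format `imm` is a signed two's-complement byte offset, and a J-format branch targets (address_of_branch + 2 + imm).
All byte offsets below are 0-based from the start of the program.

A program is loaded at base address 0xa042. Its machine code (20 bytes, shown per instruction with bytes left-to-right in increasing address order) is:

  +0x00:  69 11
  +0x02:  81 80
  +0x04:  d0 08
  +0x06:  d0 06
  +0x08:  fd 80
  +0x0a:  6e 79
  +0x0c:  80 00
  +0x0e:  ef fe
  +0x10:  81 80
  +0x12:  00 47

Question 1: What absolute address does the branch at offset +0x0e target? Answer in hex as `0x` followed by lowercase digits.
[0e] ef fe → 0xeffe
  top 5b → 0x1d → jz [J]
  [10:0] imm=2046 (s11→-2) = $-2
  target = base 0xa042 + off 0x0e + 2 + imm -2 = 0xa050

0xa050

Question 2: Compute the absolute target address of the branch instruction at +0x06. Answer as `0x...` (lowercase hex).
[06] d0 06 → 0xd006
  top 5b → 0x1a → jsr [J]
  imm: (w>>0)&0x7ff=0x6 → $6
  target = base 0xa042 + off 0x06 + 2 + imm 6 = 0xa050

0xa050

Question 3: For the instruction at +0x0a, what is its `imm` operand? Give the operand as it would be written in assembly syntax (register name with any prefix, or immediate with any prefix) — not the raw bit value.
$121

+0x0a: 6e 79 ⇒ word 0x6e79 (big)
  op=0x6e79>>11=0xd ⇒ shli (RI)
  rd: (w>>9)&0x3=0x3 → d
  imm: (w>>0)&0x1ff=0x79 → $121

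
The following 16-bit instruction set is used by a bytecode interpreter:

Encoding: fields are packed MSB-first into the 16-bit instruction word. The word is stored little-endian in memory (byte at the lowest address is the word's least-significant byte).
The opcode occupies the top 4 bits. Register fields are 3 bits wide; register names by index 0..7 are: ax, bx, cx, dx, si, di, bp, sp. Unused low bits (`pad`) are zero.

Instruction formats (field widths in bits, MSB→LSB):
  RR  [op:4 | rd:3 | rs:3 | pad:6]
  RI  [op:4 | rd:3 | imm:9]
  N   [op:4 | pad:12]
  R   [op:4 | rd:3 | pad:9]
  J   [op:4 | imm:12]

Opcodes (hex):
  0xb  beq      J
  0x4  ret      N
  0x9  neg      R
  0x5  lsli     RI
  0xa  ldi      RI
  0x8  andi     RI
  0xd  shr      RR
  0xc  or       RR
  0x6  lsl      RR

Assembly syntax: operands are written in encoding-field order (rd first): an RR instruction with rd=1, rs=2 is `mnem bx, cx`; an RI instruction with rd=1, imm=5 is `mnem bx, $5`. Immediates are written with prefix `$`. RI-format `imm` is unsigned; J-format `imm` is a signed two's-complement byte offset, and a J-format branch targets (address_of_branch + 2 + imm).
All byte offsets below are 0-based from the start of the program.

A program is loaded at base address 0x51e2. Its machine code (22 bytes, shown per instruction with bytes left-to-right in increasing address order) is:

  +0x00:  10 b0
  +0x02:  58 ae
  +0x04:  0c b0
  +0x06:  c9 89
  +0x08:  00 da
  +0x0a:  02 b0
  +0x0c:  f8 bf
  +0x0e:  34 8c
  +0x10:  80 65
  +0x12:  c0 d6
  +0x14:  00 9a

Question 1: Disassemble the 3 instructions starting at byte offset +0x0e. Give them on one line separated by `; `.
[0e] 34 8c → 0x8c34
  opcode bits[15:12]=0x8: andi/RI
  [11:9] rd=6 = bp
  [8:0] imm=52 = $52
[10] 80 65 → 0x6580
  opcode bits[15:12]=0x6: lsl/RR
  [11:9] rd=2 = cx
  [8:6] rs=6 = bp
[12] c0 d6 → 0xd6c0
  opcode bits[15:12]=0xd: shr/RR
  [11:9] rd=3 = dx
  [8:6] rs=3 = dx

andi bp, $52; lsl cx, bp; shr dx, dx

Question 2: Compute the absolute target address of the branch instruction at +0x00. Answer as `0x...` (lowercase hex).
0x51f4

+0x00: 10 b0 ⇒ word 0xb010 (little)
  opcode bits[15:12]=0xb: beq/J
  imm@[11:0]=0x10 ⇒ $16
  target = base 0x51e2 + off 0x00 + 2 + imm 16 = 0x51f4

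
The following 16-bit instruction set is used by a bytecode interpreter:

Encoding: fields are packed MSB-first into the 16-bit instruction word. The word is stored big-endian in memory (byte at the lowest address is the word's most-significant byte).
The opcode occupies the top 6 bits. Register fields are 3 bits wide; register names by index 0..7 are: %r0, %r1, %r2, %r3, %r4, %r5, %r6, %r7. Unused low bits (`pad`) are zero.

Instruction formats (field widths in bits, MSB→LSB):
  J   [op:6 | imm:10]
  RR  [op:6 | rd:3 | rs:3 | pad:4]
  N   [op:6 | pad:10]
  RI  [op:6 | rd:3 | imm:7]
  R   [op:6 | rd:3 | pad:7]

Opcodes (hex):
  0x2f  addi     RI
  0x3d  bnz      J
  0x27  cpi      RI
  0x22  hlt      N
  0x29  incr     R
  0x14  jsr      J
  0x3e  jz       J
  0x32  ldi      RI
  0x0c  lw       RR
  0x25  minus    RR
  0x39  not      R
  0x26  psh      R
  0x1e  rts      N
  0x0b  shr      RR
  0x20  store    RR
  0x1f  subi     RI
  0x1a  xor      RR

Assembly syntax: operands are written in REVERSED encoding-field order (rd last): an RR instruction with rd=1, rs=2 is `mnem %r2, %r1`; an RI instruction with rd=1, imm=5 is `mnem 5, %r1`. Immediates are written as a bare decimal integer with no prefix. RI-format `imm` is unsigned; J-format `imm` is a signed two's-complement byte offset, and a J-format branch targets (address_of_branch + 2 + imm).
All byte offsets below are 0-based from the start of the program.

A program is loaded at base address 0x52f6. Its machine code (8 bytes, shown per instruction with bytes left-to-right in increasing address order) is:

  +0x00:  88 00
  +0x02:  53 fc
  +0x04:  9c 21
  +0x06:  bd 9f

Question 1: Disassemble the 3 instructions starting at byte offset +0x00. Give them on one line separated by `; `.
hlt; jsr -4; cpi 33, %r0

@+00  big-endian(88 00) = 0x8800
  opcode bits[15:10]=0x22: hlt/N
@+02  big-endian(53 fc) = 0x53fc
  opcode bits[15:10]=0x14: jsr/J
  imm@[9:0]=0x3fc (s10→-4) ⇒ -4
@+04  big-endian(9c 21) = 0x9c21
  opcode bits[15:10]=0x27: cpi/RI
  rd@[9:7]=0x0 ⇒ %r0
  imm@[6:0]=0x21 ⇒ 33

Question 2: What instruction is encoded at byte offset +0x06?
off 0x06: read bd 9f as big → 0xbd9f
  top 6b → 0x2f → addi [RI]
  rd@[9:7]=0x3 ⇒ %r3
  imm@[6:0]=0x1f ⇒ 31

addi 31, %r3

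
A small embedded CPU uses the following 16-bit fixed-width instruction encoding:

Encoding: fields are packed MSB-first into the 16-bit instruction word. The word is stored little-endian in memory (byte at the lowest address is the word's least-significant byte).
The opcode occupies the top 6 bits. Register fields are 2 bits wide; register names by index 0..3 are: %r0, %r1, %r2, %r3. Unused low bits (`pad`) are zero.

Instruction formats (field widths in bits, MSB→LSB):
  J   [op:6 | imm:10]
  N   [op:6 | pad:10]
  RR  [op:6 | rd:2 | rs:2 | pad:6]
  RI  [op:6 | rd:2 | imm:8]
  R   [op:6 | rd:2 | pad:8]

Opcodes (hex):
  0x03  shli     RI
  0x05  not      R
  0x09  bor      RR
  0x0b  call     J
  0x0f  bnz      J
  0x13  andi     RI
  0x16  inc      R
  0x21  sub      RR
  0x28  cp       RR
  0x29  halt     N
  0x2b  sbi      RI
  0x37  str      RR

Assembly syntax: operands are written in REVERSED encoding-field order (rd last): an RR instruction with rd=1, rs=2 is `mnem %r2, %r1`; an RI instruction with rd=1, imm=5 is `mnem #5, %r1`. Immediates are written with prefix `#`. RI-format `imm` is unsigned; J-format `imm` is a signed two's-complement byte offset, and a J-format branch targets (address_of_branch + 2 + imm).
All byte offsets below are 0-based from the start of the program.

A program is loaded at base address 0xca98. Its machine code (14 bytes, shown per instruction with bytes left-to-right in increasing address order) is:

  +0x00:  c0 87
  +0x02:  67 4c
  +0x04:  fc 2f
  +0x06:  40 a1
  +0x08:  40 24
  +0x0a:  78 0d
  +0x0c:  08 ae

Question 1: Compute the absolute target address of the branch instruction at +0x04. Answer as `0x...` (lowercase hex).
0xca9a

off 0x04: read fc 2f as little → 0x2ffc
  op=0x2ffc>>10=0xb ⇒ call (J)
  [9:0] imm=1020 (s10→-4) = #-4
  target = base 0xca98 + off 0x04 + 2 + imm -4 = 0xca9a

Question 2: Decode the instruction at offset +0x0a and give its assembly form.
[0a] 78 0d → 0x0d78
  op=0x0d78>>10=0x3 ⇒ shli (RI)
  rd: (w>>8)&0x3=0x1 → %r1
  imm: (w>>0)&0xff=0x78 → #120

shli #120, %r1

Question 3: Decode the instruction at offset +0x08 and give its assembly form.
off 0x08: read 40 24 as little → 0x2440
  opcode bits[15:10]=0x9: bor/RR
  rd@[9:8]=0x0 ⇒ %r0
  rs@[7:6]=0x1 ⇒ %r1

bor %r1, %r0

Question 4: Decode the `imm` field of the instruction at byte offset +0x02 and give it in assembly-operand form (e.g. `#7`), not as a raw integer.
#103

+0x02: 67 4c ⇒ word 0x4c67 (little)
  op=0x4c67>>10=0x13 ⇒ andi (RI)
  [9:8] rd=0 = %r0
  [7:0] imm=103 = #103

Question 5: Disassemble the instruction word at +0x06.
off 0x06: read 40 a1 as little → 0xa140
  op=0xa140>>10=0x28 ⇒ cp (RR)
  [9:8] rd=1 = %r1
  [7:6] rs=1 = %r1

cp %r1, %r1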